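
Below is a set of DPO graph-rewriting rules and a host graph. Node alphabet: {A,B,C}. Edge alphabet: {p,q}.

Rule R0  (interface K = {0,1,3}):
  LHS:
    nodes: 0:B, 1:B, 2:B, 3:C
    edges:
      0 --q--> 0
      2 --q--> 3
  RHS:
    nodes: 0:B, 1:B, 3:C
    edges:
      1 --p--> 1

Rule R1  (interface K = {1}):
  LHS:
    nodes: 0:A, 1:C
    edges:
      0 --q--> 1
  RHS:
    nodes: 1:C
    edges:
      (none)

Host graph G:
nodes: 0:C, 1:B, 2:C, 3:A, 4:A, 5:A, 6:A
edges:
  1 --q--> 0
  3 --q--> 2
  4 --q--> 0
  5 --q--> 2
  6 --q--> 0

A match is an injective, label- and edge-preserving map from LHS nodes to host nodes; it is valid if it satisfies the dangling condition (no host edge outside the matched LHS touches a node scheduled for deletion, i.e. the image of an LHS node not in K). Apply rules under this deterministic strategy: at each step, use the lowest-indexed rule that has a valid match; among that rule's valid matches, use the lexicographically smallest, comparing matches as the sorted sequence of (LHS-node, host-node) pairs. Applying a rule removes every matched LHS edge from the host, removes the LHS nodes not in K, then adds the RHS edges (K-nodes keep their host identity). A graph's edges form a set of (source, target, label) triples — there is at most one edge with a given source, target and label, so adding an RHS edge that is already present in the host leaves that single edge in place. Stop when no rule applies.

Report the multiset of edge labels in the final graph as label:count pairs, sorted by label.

Answer: q:1

Derivation:
initial: |V|=7 |E|=5  E = 1-q->0 3-q->2 4-q->0 5-q->2 6-q->0
step 1: apply R1 at {0↦3, 1↦2}  → |V|=6 |E|=4  E = 1-q->0 4-q->0 5-q->2 6-q->0
step 2: apply R1 at {0↦4, 1↦0}  → |V|=5 |E|=3  E = 1-q->0 5-q->2 6-q->0
step 3: apply R1 at {0↦5, 1↦2}  → |V|=4 |E|=2  E = 1-q->0 6-q->0
step 4: apply R1 at {0↦6, 1↦0}  → |V|=3 |E|=1  E = 1-q->0
normal form: no rule applies after step 4
NF edges: [(1, 0, 'q')]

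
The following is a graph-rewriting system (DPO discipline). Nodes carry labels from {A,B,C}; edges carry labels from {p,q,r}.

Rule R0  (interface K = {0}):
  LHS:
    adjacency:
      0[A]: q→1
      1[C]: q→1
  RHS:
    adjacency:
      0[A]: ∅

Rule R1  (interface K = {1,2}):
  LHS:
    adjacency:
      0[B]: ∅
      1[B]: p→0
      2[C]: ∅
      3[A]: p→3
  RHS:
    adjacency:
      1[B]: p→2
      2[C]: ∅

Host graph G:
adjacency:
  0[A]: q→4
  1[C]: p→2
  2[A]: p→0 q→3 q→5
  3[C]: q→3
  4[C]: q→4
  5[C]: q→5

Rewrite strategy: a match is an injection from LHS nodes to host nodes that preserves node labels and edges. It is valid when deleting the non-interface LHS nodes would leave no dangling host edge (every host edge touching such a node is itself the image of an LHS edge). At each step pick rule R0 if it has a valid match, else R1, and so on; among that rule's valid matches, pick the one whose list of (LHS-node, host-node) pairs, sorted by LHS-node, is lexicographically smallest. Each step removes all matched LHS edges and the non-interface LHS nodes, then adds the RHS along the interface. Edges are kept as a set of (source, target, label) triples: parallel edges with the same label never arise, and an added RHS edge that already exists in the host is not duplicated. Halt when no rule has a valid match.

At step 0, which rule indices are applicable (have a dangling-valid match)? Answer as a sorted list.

Answer: [R0]

Steps:
R0: 3 valid matches — {0↦0, 1↦4}, {0↦2, 1↦3}, {0↦2, 1↦5}
R1: no valid match — LHS pattern not found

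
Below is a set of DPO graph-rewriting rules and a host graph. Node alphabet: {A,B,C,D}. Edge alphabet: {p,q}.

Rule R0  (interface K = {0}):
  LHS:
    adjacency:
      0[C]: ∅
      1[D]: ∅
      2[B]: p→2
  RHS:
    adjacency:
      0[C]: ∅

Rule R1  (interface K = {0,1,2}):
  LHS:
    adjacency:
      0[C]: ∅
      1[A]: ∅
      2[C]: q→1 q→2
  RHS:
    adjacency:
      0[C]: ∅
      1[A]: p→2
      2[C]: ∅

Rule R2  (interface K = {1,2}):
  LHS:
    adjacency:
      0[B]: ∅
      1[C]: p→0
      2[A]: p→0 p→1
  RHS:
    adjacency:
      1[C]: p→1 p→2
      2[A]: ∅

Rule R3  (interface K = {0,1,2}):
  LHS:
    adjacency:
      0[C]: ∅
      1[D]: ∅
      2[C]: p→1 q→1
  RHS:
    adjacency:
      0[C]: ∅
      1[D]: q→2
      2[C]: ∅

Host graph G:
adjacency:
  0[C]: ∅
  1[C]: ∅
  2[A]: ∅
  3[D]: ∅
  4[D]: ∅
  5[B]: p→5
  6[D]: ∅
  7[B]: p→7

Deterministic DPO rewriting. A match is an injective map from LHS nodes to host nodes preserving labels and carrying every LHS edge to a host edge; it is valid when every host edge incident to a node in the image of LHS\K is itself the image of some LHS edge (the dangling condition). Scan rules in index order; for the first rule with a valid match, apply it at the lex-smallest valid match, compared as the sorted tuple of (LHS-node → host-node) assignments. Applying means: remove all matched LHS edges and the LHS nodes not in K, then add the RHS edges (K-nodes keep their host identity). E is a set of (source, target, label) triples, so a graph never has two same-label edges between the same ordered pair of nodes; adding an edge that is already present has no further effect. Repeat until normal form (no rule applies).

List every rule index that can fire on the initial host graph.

R0: 12 valid matches — {0↦0, 1↦3, 2↦5}, {0↦0, 1↦3, 2↦7}, {0↦0, 1↦4, 2↦5} (+9 more)
R1: no valid match — LHS pattern not found
R2: no valid match — LHS pattern not found
R3: no valid match — LHS pattern not found

Answer: [R0]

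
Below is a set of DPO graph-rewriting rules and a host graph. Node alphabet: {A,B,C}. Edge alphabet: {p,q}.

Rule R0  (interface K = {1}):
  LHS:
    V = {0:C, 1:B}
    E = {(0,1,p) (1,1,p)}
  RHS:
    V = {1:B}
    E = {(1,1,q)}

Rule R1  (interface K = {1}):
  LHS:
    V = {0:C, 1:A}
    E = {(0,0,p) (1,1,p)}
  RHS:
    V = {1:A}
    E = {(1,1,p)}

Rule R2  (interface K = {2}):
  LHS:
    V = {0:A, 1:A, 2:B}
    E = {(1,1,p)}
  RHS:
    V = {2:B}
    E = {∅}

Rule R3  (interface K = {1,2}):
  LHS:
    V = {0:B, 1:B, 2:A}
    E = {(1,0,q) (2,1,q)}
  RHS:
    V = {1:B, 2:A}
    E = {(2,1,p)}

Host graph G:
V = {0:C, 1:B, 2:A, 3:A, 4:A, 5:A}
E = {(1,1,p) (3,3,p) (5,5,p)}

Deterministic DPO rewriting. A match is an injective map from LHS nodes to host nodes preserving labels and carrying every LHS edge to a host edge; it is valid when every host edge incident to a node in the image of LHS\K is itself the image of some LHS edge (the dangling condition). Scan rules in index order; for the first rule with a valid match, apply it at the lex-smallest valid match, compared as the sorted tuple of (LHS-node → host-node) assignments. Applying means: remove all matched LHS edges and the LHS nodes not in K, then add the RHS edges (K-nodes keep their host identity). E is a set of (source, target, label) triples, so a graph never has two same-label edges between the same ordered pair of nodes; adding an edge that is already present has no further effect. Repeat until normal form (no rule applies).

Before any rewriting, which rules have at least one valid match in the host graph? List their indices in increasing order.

Answer: [R2]

Derivation:
R0: no valid match — LHS pattern not found
R1: no valid match — LHS pattern not found
R2: 4 valid matches — {0↦2, 1↦3, 2↦1}, {0↦2, 1↦5, 2↦1}, {0↦4, 1↦3, 2↦1} (+1 more)
R3: no valid match — LHS pattern not found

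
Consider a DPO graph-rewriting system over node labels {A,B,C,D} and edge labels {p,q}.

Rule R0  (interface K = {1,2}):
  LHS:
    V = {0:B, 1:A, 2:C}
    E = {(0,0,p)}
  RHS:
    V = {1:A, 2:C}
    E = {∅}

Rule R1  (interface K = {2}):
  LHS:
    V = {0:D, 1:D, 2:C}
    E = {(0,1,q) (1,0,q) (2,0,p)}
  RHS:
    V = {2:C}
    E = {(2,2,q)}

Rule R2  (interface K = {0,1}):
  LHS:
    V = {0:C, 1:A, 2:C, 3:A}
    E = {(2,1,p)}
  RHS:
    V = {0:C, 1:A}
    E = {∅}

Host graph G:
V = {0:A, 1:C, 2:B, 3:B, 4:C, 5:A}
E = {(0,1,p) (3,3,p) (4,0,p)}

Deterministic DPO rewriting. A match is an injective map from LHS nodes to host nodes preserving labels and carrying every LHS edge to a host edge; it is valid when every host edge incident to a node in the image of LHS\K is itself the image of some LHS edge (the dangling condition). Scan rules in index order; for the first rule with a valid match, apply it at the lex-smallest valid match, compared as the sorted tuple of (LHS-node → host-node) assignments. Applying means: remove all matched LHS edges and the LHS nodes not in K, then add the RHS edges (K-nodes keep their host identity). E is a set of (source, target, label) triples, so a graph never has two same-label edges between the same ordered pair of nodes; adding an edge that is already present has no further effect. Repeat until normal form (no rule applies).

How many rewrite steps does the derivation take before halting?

[0] host  ⇒  6 nodes, 3 edges  {0-p->1 3-p->3 4-p->0}
[1] R0 @ {0↦3, 1↦0, 2↦1}  ⇒  5 nodes, 2 edges  {0-p->1 4-p->0}
[2] R2 @ {0↦1, 1↦0, 2↦4, 3↦5}  ⇒  3 nodes, 1 edges  {0-p->1}
normal form: no rule applies after step 2

Answer: 2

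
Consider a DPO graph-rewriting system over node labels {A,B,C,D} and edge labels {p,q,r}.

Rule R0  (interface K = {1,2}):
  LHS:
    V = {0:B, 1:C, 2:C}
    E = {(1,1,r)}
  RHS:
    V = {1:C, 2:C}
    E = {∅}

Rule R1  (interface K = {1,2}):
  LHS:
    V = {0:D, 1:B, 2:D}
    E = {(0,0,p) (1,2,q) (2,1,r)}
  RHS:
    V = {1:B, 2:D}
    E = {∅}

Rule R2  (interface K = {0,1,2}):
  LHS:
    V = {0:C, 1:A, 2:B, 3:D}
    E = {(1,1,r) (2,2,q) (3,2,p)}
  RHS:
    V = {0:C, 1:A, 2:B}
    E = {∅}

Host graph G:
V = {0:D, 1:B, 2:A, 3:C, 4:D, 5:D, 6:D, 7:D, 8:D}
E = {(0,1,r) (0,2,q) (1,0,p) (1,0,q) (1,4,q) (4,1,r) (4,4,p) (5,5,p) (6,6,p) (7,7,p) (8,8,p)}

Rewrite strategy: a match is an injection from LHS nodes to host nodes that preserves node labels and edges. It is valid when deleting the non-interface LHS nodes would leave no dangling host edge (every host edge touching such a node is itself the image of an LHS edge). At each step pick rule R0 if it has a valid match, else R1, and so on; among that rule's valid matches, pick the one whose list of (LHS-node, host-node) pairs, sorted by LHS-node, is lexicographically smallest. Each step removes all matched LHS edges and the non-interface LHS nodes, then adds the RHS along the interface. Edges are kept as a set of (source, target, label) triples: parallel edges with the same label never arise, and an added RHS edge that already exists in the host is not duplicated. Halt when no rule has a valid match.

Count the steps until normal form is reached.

Answer: 2

Steps:
[0] host  ⇒  9 nodes, 11 edges  {0-r->1 0-q->2 1-p->0 1-q->0 1-q->4 4-r->1 4-p->4 5-p->5 6-p->6 7-p->7 8-p->8}
[1] R1 @ {0↦5, 1↦1, 2↦0}  ⇒  8 nodes, 8 edges  {0-q->2 1-p->0 1-q->4 4-r->1 4-p->4 6-p->6 7-p->7 8-p->8}
[2] R1 @ {0↦6, 1↦1, 2↦4}  ⇒  7 nodes, 5 edges  {0-q->2 1-p->0 4-p->4 7-p->7 8-p->8}
final graph: no rule applies after step 2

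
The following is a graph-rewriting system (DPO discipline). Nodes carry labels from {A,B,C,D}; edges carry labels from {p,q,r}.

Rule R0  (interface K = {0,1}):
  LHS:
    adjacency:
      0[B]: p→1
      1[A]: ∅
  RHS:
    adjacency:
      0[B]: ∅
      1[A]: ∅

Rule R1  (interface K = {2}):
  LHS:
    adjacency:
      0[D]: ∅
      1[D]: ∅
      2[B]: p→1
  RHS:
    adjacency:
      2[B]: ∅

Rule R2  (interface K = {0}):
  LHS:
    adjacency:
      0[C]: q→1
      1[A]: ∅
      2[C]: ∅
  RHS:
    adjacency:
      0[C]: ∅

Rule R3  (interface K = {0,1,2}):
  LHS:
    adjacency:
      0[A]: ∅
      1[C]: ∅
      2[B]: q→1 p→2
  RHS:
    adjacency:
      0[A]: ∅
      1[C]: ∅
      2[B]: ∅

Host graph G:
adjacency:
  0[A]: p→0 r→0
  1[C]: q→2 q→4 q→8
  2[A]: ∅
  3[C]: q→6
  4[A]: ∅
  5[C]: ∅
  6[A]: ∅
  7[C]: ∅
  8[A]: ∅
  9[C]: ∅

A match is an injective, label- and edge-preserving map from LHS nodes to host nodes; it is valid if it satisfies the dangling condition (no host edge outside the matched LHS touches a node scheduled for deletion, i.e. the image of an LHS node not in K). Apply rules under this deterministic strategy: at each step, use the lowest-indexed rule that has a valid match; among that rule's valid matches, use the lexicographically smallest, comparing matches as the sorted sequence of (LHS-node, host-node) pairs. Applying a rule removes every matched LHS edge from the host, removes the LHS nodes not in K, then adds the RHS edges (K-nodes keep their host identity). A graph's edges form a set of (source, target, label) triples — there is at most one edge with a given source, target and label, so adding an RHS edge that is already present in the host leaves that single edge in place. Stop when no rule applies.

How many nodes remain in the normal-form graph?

Answer: 2

Rewrite trace:
[0] host  ⇒  10 nodes, 6 edges  {0-p->0 0-r->0 1-q->2 1-q->4 1-q->8 3-q->6}
[1] R2 @ {0↦1, 1↦2, 2↦5}  ⇒  8 nodes, 5 edges  {0-p->0 0-r->0 1-q->4 1-q->8 3-q->6}
[2] R2 @ {0↦1, 1↦4, 2↦7}  ⇒  6 nodes, 4 edges  {0-p->0 0-r->0 1-q->8 3-q->6}
[3] R2 @ {0↦1, 1↦8, 2↦9}  ⇒  4 nodes, 3 edges  {0-p->0 0-r->0 3-q->6}
[4] R2 @ {0↦3, 1↦6, 2↦1}  ⇒  2 nodes, 2 edges  {0-p->0 0-r->0}
halt: no rule applies after step 4
NF nodes: {0:A, 3:C}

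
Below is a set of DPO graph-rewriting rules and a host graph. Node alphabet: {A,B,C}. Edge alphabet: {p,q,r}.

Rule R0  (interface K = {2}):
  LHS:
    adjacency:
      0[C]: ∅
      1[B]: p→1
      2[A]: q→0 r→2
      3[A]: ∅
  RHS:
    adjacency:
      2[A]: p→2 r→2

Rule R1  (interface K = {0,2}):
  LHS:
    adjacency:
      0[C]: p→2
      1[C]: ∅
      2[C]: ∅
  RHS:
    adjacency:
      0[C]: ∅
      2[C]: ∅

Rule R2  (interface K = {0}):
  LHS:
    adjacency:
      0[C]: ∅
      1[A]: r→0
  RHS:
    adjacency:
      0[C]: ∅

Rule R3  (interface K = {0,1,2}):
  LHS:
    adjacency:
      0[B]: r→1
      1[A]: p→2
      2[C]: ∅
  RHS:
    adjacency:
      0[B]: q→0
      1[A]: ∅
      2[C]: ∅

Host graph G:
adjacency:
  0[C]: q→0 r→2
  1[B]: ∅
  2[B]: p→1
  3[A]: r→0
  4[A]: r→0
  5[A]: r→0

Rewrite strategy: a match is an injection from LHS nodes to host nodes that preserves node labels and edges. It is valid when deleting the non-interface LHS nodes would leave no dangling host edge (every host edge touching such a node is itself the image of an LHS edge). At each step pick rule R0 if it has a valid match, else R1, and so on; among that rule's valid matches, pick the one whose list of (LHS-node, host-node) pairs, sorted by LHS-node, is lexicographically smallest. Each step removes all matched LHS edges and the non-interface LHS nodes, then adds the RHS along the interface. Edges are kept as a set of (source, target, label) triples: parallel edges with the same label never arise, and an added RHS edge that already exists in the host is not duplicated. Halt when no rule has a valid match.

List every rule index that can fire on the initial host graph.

R0: no valid match — LHS pattern not found
R1: no valid match — LHS pattern not found
R2: 3 valid matches — {0↦0, 1↦3}, {0↦0, 1↦4}, {0↦0, 1↦5}
R3: no valid match — LHS pattern not found

Answer: [R2]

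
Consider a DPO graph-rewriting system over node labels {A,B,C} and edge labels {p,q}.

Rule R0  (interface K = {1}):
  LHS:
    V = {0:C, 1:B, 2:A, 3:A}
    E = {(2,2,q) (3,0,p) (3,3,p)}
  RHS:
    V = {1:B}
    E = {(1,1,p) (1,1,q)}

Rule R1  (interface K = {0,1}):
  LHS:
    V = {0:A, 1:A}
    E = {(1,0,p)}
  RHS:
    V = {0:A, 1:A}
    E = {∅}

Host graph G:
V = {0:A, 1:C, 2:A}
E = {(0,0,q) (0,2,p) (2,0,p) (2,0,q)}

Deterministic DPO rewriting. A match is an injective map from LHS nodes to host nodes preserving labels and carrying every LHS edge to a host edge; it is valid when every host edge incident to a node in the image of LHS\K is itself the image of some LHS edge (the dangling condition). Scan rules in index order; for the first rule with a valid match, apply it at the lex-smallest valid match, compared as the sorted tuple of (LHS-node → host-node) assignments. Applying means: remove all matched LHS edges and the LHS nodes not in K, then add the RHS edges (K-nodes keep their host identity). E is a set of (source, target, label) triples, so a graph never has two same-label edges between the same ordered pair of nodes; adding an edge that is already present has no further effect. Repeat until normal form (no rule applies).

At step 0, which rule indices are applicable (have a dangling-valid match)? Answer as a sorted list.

R0: no valid match — LHS pattern not found
R1: 2 valid matches — {0↦0, 1↦2}, {0↦2, 1↦0}

Answer: [R1]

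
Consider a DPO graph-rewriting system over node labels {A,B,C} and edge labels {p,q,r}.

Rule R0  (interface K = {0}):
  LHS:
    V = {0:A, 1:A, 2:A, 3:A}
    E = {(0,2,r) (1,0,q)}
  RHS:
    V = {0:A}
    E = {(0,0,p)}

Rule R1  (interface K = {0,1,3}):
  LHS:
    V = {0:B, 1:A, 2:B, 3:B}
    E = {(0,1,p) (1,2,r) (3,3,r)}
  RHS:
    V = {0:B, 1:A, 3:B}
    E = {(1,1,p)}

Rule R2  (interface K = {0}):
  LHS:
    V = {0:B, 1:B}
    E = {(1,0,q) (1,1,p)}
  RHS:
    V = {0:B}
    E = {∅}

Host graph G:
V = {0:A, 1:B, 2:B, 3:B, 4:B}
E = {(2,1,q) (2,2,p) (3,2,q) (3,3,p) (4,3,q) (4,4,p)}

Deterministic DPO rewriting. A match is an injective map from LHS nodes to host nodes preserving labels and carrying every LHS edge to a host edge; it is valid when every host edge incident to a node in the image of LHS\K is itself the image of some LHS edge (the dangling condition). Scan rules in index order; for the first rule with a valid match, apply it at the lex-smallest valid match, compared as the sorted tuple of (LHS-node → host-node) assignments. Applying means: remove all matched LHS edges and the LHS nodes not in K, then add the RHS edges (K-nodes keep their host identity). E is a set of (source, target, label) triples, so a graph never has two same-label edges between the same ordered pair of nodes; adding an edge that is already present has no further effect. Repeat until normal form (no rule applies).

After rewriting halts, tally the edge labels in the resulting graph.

start.  V:5 E:6  edges: 2-q->1 2-p->2 3-q->2 3-p->3 4-q->3 4-p->4
1. fire R2 via {0↦3, 1↦4}  →  V:4 E:4  edges: 2-q->1 2-p->2 3-q->2 3-p->3
2. fire R2 via {0↦2, 1↦3}  →  V:3 E:2  edges: 2-q->1 2-p->2
3. fire R2 via {0↦1, 1↦2}  →  V:2 E:0  edges: ∅
final graph: no rule applies after step 3
NF edges: []

Answer: (no edges)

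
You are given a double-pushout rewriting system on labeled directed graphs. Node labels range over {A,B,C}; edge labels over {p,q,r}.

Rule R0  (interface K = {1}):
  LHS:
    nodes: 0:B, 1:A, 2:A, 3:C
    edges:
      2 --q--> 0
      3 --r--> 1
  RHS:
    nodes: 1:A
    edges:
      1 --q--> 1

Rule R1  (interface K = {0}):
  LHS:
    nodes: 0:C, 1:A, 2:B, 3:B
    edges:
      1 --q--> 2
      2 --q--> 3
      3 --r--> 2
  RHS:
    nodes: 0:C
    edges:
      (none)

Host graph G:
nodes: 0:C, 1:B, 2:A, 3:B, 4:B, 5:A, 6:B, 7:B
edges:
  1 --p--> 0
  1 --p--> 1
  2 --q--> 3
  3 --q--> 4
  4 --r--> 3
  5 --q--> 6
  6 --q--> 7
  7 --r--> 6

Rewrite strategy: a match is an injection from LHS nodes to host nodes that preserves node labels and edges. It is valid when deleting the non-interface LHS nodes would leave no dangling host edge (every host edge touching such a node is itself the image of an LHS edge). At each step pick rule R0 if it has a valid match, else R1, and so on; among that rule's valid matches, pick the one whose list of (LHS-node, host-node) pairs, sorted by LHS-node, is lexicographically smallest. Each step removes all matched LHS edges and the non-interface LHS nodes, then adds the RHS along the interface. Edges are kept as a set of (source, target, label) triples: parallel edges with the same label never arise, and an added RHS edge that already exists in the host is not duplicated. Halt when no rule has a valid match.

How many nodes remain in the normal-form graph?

initial: |V|=8 |E|=8  E = 1-p->0 1-p->1 2-q->3 3-q->4 4-r->3 5-q->6 6-q->7 7-r->6
step 1: apply R1 at {0↦0, 1↦2, 2↦3, 3↦4}  → |V|=5 |E|=5  E = 1-p->0 1-p->1 5-q->6 6-q->7 7-r->6
step 2: apply R1 at {0↦0, 1↦5, 2↦6, 3↦7}  → |V|=2 |E|=2  E = 1-p->0 1-p->1
halt: no rule applies after step 2
NF nodes: {0:C, 1:B}

Answer: 2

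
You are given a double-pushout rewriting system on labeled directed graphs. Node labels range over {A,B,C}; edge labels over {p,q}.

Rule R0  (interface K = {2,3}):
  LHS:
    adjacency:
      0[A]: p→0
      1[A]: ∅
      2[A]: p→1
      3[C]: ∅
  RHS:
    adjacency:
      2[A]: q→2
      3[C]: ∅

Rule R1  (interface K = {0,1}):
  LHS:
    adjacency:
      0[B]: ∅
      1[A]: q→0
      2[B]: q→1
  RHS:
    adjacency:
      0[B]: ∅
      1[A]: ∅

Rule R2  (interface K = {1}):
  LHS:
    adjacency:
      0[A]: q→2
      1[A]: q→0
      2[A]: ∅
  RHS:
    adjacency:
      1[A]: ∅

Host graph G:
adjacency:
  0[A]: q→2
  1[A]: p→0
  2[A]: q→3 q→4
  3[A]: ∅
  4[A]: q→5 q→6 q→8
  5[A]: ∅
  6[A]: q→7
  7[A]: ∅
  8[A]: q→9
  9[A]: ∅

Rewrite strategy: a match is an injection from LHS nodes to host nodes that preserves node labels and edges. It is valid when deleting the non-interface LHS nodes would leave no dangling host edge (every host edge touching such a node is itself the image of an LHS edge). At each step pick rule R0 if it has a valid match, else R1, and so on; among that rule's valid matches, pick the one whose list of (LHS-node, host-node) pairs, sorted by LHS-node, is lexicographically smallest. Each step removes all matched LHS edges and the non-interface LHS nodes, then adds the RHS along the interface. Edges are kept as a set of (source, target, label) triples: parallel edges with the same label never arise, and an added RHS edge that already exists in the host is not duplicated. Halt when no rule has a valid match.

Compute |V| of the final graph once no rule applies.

Answer: 2

Steps:
[0] host  ⇒  10 nodes, 9 edges  {0-q->2 1-p->0 2-q->3 2-q->4 4-q->5 4-q->6 4-q->8 6-q->7 8-q->9}
[1] R2 @ {0↦6, 1↦4, 2↦7}  ⇒  8 nodes, 7 edges  {0-q->2 1-p->0 2-q->3 2-q->4 4-q->5 4-q->8 8-q->9}
[2] R2 @ {0↦8, 1↦4, 2↦9}  ⇒  6 nodes, 5 edges  {0-q->2 1-p->0 2-q->3 2-q->4 4-q->5}
[3] R2 @ {0↦4, 1↦2, 2↦5}  ⇒  4 nodes, 3 edges  {0-q->2 1-p->0 2-q->3}
[4] R2 @ {0↦2, 1↦0, 2↦3}  ⇒  2 nodes, 1 edges  {1-p->0}
normal form: no rule applies after step 4
NF nodes: {0:A, 1:A}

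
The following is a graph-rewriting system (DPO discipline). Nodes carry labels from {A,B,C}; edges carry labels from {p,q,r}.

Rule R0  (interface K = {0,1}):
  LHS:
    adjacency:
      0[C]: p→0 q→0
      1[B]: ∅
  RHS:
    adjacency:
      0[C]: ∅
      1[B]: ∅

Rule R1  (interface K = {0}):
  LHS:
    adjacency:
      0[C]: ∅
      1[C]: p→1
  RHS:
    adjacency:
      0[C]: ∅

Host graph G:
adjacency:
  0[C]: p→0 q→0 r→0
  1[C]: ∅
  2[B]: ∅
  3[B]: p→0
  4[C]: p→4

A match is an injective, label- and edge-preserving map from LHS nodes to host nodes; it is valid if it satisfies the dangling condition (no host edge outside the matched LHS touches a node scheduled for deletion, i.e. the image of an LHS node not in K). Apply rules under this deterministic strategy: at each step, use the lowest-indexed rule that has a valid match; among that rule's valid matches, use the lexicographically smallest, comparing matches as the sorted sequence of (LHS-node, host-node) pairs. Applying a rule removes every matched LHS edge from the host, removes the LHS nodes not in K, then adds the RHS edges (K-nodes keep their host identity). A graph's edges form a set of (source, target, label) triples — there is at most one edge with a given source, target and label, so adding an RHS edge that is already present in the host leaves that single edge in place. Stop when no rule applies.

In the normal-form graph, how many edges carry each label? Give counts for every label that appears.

Answer: p:1 r:1

Derivation:
start.  V:5 E:5  edges: 0-p->0 0-q->0 0-r->0 3-p->0 4-p->4
1. fire R0 via {0↦0, 1↦2}  →  V:5 E:3  edges: 0-r->0 3-p->0 4-p->4
2. fire R1 via {0↦0, 1↦4}  →  V:4 E:2  edges: 0-r->0 3-p->0
normal form: no rule applies after step 2
NF edges: [(0, 0, 'r'), (3, 0, 'p')]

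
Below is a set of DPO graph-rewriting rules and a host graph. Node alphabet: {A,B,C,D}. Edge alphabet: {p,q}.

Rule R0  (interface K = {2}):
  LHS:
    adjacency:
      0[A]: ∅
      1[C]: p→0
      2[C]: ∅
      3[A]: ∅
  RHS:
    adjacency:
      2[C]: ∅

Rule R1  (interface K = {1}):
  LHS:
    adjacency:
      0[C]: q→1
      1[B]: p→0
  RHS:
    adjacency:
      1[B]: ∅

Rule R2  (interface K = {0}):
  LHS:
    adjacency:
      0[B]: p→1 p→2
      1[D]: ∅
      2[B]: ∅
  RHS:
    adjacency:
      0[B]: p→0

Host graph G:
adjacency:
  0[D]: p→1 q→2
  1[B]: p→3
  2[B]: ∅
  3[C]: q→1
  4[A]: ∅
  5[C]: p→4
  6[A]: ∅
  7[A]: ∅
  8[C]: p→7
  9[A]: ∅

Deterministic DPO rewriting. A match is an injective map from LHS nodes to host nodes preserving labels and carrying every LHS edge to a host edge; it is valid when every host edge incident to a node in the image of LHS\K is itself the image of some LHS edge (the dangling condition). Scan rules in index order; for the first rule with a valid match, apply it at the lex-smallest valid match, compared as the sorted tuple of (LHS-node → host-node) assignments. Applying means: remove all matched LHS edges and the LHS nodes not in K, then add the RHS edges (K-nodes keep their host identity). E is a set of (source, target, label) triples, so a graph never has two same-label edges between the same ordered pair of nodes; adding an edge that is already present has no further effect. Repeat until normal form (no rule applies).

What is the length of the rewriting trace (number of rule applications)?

Answer: 3

Steps:
start.  V:10 E:6  edges: 0-p->1 0-q->2 1-p->3 3-q->1 5-p->4 8-p->7
1. fire R0 via {0↦4, 1↦5, 2↦3, 3↦6}  →  V:7 E:5  edges: 0-p->1 0-q->2 1-p->3 3-q->1 8-p->7
2. fire R0 via {0↦7, 1↦8, 2↦3, 3↦9}  →  V:4 E:4  edges: 0-p->1 0-q->2 1-p->3 3-q->1
3. fire R1 via {0↦3, 1↦1}  →  V:3 E:2  edges: 0-p->1 0-q->2
halt: no rule applies after step 3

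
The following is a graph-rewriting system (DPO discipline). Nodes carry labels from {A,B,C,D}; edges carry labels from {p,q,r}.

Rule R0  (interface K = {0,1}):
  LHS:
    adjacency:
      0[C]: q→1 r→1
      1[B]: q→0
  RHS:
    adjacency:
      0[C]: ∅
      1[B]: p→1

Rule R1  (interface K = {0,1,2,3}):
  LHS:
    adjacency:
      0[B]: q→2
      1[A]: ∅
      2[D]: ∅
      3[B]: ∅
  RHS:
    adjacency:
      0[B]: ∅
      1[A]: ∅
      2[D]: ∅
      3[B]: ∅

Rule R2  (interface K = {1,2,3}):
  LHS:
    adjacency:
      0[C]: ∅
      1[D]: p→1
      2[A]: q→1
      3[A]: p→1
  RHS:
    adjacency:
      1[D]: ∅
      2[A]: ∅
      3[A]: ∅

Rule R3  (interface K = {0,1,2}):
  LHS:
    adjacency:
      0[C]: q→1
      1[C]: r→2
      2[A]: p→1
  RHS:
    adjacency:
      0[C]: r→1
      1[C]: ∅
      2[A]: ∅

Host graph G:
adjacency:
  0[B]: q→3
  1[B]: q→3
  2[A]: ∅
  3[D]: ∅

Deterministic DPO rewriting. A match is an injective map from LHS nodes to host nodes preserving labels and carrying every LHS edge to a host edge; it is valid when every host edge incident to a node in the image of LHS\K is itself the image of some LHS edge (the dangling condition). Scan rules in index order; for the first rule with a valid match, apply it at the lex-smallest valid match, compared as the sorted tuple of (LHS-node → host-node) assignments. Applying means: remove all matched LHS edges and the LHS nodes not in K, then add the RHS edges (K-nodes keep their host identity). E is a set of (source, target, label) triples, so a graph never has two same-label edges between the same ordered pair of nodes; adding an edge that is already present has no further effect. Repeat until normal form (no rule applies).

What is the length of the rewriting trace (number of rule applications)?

start.  V:4 E:2  edges: 0-q->3 1-q->3
1. fire R1 via {0↦0, 1↦2, 2↦3, 3↦1}  →  V:4 E:1  edges: 1-q->3
2. fire R1 via {0↦1, 1↦2, 2↦3, 3↦0}  →  V:4 E:0  edges: ∅
halt: no rule applies after step 2

Answer: 2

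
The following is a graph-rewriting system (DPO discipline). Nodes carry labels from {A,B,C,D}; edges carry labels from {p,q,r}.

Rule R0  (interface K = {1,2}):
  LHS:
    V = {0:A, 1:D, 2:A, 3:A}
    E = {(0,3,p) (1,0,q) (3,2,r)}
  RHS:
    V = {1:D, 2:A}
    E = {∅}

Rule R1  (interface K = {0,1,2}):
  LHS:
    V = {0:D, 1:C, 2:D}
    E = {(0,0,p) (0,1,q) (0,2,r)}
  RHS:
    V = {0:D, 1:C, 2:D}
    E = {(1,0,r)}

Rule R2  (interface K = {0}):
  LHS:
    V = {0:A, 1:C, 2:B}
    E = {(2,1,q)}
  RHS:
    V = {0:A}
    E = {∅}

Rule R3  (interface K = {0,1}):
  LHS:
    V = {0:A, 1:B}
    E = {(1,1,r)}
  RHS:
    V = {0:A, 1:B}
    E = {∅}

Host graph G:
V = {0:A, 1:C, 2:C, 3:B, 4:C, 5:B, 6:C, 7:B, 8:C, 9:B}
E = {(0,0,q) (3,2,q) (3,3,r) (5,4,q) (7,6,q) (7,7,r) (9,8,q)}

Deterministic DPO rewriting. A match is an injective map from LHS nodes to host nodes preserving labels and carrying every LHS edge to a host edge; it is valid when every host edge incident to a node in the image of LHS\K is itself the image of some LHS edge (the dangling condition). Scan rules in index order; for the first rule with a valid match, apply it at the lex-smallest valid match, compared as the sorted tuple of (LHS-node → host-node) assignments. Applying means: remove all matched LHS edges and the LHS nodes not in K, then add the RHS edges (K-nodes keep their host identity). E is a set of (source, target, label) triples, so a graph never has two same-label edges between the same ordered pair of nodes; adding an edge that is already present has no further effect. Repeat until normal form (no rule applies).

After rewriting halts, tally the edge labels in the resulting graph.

start.  V:10 E:7  edges: 0-q->0 3-q->2 3-r->3 5-q->4 7-q->6 7-r->7 9-q->8
1. fire R2 via {0↦0, 1↦4, 2↦5}  →  V:8 E:6  edges: 0-q->0 3-q->2 3-r->3 7-q->6 7-r->7 9-q->8
2. fire R2 via {0↦0, 1↦8, 2↦9}  →  V:6 E:5  edges: 0-q->0 3-q->2 3-r->3 7-q->6 7-r->7
3. fire R3 via {0↦0, 1↦3}  →  V:6 E:4  edges: 0-q->0 3-q->2 7-q->6 7-r->7
4. fire R2 via {0↦0, 1↦2, 2↦3}  →  V:4 E:3  edges: 0-q->0 7-q->6 7-r->7
5. fire R3 via {0↦0, 1↦7}  →  V:4 E:2  edges: 0-q->0 7-q->6
6. fire R2 via {0↦0, 1↦6, 2↦7}  →  V:2 E:1  edges: 0-q->0
halt: no rule applies after step 6
NF edges: [(0, 0, 'q')]

Answer: q:1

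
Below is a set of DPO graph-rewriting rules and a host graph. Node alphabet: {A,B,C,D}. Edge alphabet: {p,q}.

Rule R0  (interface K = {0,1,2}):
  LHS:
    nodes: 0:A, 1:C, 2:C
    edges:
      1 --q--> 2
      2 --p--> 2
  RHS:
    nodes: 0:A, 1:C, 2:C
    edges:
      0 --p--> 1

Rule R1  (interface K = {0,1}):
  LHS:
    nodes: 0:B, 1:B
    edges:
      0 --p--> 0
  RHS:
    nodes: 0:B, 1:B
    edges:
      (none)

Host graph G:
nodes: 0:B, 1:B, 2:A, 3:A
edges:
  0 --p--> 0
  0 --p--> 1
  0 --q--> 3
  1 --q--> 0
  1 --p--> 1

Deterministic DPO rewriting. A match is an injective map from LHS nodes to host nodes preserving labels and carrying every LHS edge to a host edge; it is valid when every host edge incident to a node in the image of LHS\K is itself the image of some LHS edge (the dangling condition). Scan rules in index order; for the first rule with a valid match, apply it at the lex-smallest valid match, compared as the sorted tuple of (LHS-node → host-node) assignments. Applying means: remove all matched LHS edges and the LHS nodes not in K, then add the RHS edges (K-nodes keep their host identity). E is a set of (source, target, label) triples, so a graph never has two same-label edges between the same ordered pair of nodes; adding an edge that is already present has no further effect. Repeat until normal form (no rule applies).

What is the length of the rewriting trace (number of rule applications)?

start.  V:4 E:5  edges: 0-p->0 0-p->1 0-q->3 1-q->0 1-p->1
1. fire R1 via {0↦0, 1↦1}  →  V:4 E:4  edges: 0-p->1 0-q->3 1-q->0 1-p->1
2. fire R1 via {0↦1, 1↦0}  →  V:4 E:3  edges: 0-p->1 0-q->3 1-q->0
normal form: no rule applies after step 2

Answer: 2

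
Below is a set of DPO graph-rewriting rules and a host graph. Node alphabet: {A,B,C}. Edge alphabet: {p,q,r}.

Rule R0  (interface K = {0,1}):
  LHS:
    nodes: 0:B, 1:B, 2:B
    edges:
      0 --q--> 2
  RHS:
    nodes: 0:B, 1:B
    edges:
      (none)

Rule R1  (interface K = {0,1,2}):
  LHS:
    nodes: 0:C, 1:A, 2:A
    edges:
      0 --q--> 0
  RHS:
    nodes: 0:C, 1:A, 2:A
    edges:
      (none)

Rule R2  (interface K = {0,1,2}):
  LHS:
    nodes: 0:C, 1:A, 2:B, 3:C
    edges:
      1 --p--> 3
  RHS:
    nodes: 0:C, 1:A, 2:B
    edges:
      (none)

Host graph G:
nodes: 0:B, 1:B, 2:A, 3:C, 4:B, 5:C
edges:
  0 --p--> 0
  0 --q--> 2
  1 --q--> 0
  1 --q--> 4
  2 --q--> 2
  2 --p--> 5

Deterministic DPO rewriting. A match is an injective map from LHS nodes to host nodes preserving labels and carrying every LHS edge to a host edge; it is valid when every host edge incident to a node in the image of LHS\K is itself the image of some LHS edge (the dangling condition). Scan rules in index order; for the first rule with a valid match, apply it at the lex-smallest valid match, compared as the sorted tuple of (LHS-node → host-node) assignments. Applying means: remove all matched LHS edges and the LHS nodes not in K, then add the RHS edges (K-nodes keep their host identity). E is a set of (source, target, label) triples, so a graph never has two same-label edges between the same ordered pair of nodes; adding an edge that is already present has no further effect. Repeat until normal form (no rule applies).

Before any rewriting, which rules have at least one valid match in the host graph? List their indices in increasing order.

R0: 1 valid match — {0↦1, 1↦0, 2↦4}
R1: no valid match — LHS pattern not found
R2: 3 valid matches — {0↦3, 1↦2, 2↦0, 3↦5}, {0↦3, 1↦2, 2↦1, 3↦5}, {0↦3, 1↦2, 2↦4, 3↦5}

Answer: [R0,R2]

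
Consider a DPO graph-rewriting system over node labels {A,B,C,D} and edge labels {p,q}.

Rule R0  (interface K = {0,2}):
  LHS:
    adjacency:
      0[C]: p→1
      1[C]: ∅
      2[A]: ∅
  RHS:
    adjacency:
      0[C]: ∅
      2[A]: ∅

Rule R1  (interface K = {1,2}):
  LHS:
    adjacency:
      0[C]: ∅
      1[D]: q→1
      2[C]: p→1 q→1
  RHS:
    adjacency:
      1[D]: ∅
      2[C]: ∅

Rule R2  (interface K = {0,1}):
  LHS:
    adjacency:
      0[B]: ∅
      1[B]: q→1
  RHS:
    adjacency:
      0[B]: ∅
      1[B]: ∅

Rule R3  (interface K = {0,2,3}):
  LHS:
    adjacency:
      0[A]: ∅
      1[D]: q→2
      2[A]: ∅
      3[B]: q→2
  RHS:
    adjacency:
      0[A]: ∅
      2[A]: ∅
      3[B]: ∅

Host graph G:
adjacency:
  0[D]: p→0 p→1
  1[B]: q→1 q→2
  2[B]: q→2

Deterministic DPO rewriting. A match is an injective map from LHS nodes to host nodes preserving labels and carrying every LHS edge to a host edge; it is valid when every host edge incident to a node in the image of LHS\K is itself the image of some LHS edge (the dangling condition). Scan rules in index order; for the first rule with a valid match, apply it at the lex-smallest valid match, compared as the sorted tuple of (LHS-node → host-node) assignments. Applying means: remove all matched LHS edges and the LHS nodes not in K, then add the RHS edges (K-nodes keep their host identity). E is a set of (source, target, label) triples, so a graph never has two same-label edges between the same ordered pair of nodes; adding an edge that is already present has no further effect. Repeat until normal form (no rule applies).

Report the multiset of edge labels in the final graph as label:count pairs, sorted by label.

Answer: p:2 q:1

Steps:
initial: |V|=3 |E|=5  E = 0-p->0 0-p->1 1-q->1 1-q->2 2-q->2
step 1: apply R2 at {0↦1, 1↦2}  → |V|=3 |E|=4  E = 0-p->0 0-p->1 1-q->1 1-q->2
step 2: apply R2 at {0↦2, 1↦1}  → |V|=3 |E|=3  E = 0-p->0 0-p->1 1-q->2
normal form: no rule applies after step 2
NF edges: [(0, 0, 'p'), (0, 1, 'p'), (1, 2, 'q')]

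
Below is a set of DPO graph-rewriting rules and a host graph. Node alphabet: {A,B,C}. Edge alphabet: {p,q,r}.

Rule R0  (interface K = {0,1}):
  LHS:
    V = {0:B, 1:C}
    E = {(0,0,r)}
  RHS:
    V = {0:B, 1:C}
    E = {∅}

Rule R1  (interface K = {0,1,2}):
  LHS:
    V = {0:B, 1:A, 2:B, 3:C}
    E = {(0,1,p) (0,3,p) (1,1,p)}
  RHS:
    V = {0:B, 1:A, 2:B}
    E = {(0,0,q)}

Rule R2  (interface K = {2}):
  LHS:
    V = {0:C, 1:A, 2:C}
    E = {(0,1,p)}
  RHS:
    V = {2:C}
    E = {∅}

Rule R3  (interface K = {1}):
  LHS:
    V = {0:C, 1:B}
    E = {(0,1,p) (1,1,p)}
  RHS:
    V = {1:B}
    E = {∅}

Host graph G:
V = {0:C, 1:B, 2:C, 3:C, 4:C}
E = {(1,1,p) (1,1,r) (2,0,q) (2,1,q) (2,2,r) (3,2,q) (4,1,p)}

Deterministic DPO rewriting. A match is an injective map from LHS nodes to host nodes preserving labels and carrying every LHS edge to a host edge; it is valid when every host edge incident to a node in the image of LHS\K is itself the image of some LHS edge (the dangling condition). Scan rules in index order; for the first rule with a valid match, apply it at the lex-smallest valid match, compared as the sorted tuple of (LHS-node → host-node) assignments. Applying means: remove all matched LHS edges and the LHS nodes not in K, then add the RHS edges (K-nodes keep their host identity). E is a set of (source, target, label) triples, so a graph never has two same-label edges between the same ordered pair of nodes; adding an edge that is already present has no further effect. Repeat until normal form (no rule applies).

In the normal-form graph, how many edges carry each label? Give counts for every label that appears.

[0] host  ⇒  5 nodes, 7 edges  {1-p->1 1-r->1 2-q->0 2-q->1 2-r->2 3-q->2 4-p->1}
[1] R0 @ {0↦1, 1↦0}  ⇒  5 nodes, 6 edges  {1-p->1 2-q->0 2-q->1 2-r->2 3-q->2 4-p->1}
[2] R3 @ {0↦4, 1↦1}  ⇒  4 nodes, 4 edges  {2-q->0 2-q->1 2-r->2 3-q->2}
halt: no rule applies after step 2
NF edges: [(2, 0, 'q'), (2, 1, 'q'), (2, 2, 'r'), (3, 2, 'q')]

Answer: q:3 r:1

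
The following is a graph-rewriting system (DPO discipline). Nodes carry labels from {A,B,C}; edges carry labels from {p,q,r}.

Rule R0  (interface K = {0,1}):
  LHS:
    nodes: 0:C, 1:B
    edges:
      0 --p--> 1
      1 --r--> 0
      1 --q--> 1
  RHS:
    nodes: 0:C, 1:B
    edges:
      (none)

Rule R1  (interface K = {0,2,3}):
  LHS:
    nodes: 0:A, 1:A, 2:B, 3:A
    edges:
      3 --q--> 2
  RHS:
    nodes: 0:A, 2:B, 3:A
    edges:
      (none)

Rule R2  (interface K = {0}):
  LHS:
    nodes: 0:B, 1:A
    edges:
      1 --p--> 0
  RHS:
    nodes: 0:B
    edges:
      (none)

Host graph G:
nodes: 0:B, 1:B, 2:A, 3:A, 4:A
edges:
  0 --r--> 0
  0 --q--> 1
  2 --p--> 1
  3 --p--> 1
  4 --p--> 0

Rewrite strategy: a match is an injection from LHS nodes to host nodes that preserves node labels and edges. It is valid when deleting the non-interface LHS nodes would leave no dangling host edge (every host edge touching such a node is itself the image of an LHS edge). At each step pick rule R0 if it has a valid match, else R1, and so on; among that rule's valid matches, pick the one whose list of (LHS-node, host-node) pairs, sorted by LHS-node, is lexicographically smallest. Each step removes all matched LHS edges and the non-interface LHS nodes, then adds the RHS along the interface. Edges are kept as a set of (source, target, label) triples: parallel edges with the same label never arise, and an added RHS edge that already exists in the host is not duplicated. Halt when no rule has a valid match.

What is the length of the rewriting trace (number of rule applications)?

Answer: 3

Steps:
[0] host  ⇒  5 nodes, 5 edges  {0-r->0 0-q->1 2-p->1 3-p->1 4-p->0}
[1] R2 @ {0↦0, 1↦4}  ⇒  4 nodes, 4 edges  {0-r->0 0-q->1 2-p->1 3-p->1}
[2] R2 @ {0↦1, 1↦2}  ⇒  3 nodes, 3 edges  {0-r->0 0-q->1 3-p->1}
[3] R2 @ {0↦1, 1↦3}  ⇒  2 nodes, 2 edges  {0-r->0 0-q->1}
final graph: no rule applies after step 3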